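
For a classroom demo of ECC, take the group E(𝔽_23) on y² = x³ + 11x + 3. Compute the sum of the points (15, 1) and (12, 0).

(14, 7)

(15, 1) + (12, 0). λ = (0 - 1)/(12 - 15) ≡ 22/20 mod 23. 20⁻¹ ≡ 15 (mod 23) since 20·15 = 300 ≡ 1, so λ ≡ 8.
  x = λ² - 15 - 12 = 64 - 27 ≡ 14; y = λ·(15 - 14) - 1 ≡ 7. → (14, 7)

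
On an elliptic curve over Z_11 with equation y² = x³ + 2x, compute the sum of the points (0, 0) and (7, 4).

(5, 5)

(0, 0) + (7, 4). λ = (4 - 0)/(7 - 0) ≡ 4/7 mod 11. 7⁻¹ ≡ 8 (mod 11), so λ ≡ 10.
  x = λ² - 0 - 7 = 100 - 7 ≡ 5; y = λ·(0 - 5) - 0 ≡ 5. → (5, 5)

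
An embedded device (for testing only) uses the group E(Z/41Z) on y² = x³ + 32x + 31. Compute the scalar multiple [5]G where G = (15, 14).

Repeated addition: build up to 5G.
2G: tangent at (15, 14): λ = (3·15² + 32)/(2·14) ≡ 10/28. 28⁻¹ ≡ 22 (mod 41), so λ ≡ 10·22 ≡ 15.
  x = λ² - 15 - 15 = 225 - 30 ≡ 31; y = λ·(15 - 31) - 14 ≡ 33. → (31, 33)
3G: (31, 33) + (15, 14). λ = (14 - 33)/(15 - 31) ≡ 22/25 mod 41. 25⁻¹ ≡ 23 (mod 41), so λ ≡ 14.
  x = λ² - 31 - 15 = 196 - 46 ≡ 27; y = λ·(31 - 27) - 33 ≡ 23. → (27, 23)
4G: (27, 23) + (15, 14). λ = (14 - 23)/(15 - 27) ≡ 32/29 mod 41. 29⁻¹ ≡ 17 (mod 41) since 29·17 = 493 ≡ 1, so λ ≡ 11.
  x = λ² - 27 - 15 = 121 - 42 ≡ 38; y = λ·(27 - 38) - 23 ≡ 20. → (38, 20)
5G: (38, 20) + (15, 14). λ = (14 - 20)/(15 - 38) ≡ 35/18 mod 41. 18⁻¹ ≡ 16 (mod 41), so λ ≡ 27.
  x = λ² - 38 - 15 = 729 - 53 ≡ 20; y = λ·(38 - 20) - 20 ≡ 15. → (20, 15)

(20, 15)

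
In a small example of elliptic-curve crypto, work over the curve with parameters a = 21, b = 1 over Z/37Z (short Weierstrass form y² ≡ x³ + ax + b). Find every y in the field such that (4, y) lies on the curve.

1, 36

x³ + 21x + 1 = 149 ≡ 1 (mod 37).
Square roots of 1 mod 37: 1 and 36 (since 1² = 1 ≡ 1).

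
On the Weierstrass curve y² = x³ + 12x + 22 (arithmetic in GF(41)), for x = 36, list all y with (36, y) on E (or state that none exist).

1, 40

x³ + 12x + 22 = 47110 ≡ 1 (mod 41).
Square roots of 1 mod 41: 1 and 40 (since 1² = 1 ≡ 1).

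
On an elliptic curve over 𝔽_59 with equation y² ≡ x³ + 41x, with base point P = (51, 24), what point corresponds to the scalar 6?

(4, 13)

Double-and-add on 6 = (110)₂. Start with P = (51, 24) for the leading 1-bit.
double: tangent at (51, 24): λ = (3·51² + 41)/(2·24) ≡ 56/48. 48⁻¹ ≡ 16 (mod 59) since 48·16 = 768 ≡ 1, so λ ≡ 56·16 ≡ 11.
  x = λ² - 51 - 51 = 121 - 102 ≡ 19; y = λ·(51 - 19) - 24 ≡ 33. → (19, 33)
add P: (19, 33) + (51, 24). λ = (24 - 33)/(51 - 19) ≡ 50/32 mod 59. 32⁻¹ ≡ 24 (mod 59), so λ ≡ 20.
  x = λ² - 19 - 51 = 400 - 70 ≡ 35; y = λ·(19 - 35) - 33 ≡ 1. → (35, 1)
double: tangent at (35, 1): λ = (3·35² + 41)/(2·1) ≡ 58/2. 2⁻¹ ≡ 30 (mod 59), so λ ≡ 58·30 ≡ 29.
  x = λ² - 35 - 35 = 841 - 70 ≡ 4; y = λ·(35 - 4) - 1 ≡ 13. → (4, 13)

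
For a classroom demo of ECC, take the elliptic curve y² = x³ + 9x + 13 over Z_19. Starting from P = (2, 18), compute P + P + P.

(12, 14)

Repeated addition: build up to 3P.
2P: tangent at (2, 18): λ = (3·2² + 9)/(2·18) ≡ 2/17. 17⁻¹ ≡ 9 (mod 19), so λ ≡ 2·9 ≡ 18.
  x = λ² - 2 - 2 = 324 - 4 ≡ 16; y = λ·(2 - 16) - 18 ≡ 15. → (16, 15)
3P: (16, 15) + (2, 18). λ = (18 - 15)/(2 - 16) ≡ 3/5 mod 19. 5⁻¹ ≡ 4 (mod 19), so λ ≡ 12.
  x = λ² - 16 - 2 = 144 - 18 ≡ 12; y = λ·(16 - 12) - 15 ≡ 14. → (12, 14)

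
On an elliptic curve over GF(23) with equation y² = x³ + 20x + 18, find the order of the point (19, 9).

2P: tangent at (19, 9): λ = (3·19² + 20)/(2·9) ≡ 22/18. 18⁻¹ ≡ 9 (mod 23) since 18·9 = 162 ≡ 1, so λ ≡ 22·9 ≡ 14.
  x = λ² - 19 - 19 = 196 - 38 ≡ 20; y = λ·(19 - 20) - 9 ≡ 0. → (20, 0)
3P: (20, 0) + (19, 9). λ = (9 - 0)/(19 - 20) ≡ 9/22 mod 23. 22⁻¹ ≡ 22 (mod 23) since 22·22 = 484 ≡ 1, so λ ≡ 14.
  x = λ² - 20 - 19 = 196 - 39 ≡ 19; y = λ·(20 - 19) - 0 ≡ 14. → (19, 14)
4P: (19, 14) + (19, 9): same x and y₁ ≡ -y₂, so the sum is ∞.
4P = ∞, so the order is 4.

4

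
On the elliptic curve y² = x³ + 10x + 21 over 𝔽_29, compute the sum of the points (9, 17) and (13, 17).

(9, 17) + (13, 17). λ = (17 - 17)/(13 - 9) ≡ 0/4 mod 29. 4⁻¹ ≡ 22 (mod 29) since 4·22 = 88 ≡ 1, so λ ≡ 0.
  x = λ² - 9 - 13 = 0 - 22 ≡ 7; y = λ·(9 - 7) - 17 ≡ 12. → (7, 12)

(7, 12)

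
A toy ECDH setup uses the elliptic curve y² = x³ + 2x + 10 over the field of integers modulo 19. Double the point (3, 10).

(18, 11)

tangent at (3, 10): λ = (3·3² + 2)/(2·10) ≡ 10/1. 1⁻¹ ≡ 1 (mod 19) since 1·1 = 1 ≡ 1, so λ ≡ 10·1 ≡ 10.
  x = λ² - 3 - 3 = 100 - 6 ≡ 18; y = λ·(3 - 18) - 10 ≡ 11. → (18, 11)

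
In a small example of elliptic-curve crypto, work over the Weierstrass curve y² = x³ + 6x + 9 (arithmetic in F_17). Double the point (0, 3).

tangent at (0, 3): λ = (3·0² + 6)/(2·3) ≡ 6/6. 6⁻¹ ≡ 3 (mod 17) since 6·3 = 18 ≡ 1, so λ ≡ 6·3 ≡ 1.
  x = λ² - 0 - 0 = 1 - 0 ≡ 1; y = λ·(0 - 1) - 3 ≡ 13. → (1, 13)

(1, 13)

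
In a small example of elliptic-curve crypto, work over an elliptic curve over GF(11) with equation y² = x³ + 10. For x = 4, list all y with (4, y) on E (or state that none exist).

none

x³ + 0x + 10 = 74 ≡ 8 (mod 11).
8 is a non-residue mod 11; no y exists.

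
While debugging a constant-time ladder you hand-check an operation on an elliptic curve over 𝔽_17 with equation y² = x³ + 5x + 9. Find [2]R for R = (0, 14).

tangent at (0, 14): λ = (3·0² + 5)/(2·14) ≡ 5/11. 11⁻¹ ≡ 14 (mod 17), so λ ≡ 5·14 ≡ 2.
  x = λ² - 0 - 0 = 4 - 0 ≡ 4; y = λ·(0 - 4) - 14 ≡ 12. → (4, 12)

(4, 12)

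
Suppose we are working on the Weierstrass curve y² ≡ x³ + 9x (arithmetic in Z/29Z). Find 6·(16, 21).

(16, 21)

Write P = (16, 21).
Repeated addition: build up to 6P.
2P: tangent at (16, 21): λ = (3·16² + 9)/(2·21) ≡ 23/13. 13⁻¹ ≡ 9 (mod 29), so λ ≡ 23·9 ≡ 4.
  x = λ² - 16 - 16 = 16 - 32 ≡ 13; y = λ·(16 - 13) - 21 ≡ 20. → (13, 20)
3P: (13, 20) + (16, 21). λ = (21 - 20)/(16 - 13) ≡ 1/3 mod 29. 3⁻¹ ≡ 10 (mod 29), so λ ≡ 10.
  x = λ² - 13 - 16 = 100 - 29 ≡ 13; y = λ·(13 - 13) - 20 ≡ 9. → (13, 9)
4P: (13, 9) + (16, 21). λ = (21 - 9)/(16 - 13) ≡ 12/3 mod 29. 3⁻¹ ≡ 10 (mod 29), so λ ≡ 4.
  x = λ² - 13 - 16 = 16 - 29 ≡ 16; y = λ·(13 - 16) - 9 ≡ 8. → (16, 8)
5P: (16, 8) + (16, 21): same x and y₁ ≡ -y₂, so the sum is O.
6P: O + (16, 21) = (16, 21) (identity).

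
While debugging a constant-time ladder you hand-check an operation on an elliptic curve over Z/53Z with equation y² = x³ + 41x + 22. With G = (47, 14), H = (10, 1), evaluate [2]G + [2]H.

(37, 26)

First 2G:
Repeated addition: build up to 2G.
2G: tangent at (47, 14): λ = (3·47² + 41)/(2·14) ≡ 43/28. 28⁻¹ ≡ 36 (mod 53), so λ ≡ 43·36 ≡ 11.
  x = λ² - 47 - 47 = 121 - 94 ≡ 27; y = λ·(47 - 27) - 14 ≡ 47. → (27, 47)
2G = (27, 47).
Next 2H:
Repeated addition: build up to 2H.
2H: tangent at (10, 1): λ = (3·10² + 41)/(2·1) ≡ 23/2. 2⁻¹ ≡ 27 (mod 53), so λ ≡ 23·27 ≡ 38.
  x = λ² - 10 - 10 = 1444 - 20 ≡ 46; y = λ·(10 - 46) - 1 ≡ 9. → (46, 9)
2H = (46, 9).
Finally 2G + 2H:
(27, 47) + (46, 9). λ = (9 - 47)/(46 - 27) ≡ 15/19 mod 53. 19⁻¹ ≡ 14 (mod 53), so λ ≡ 51.
  x = λ² - 27 - 46 = 2601 - 73 ≡ 37; y = λ·(27 - 37) - 47 ≡ 26. → (37, 26)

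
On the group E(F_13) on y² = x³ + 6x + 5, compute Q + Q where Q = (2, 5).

tangent at (2, 5): λ = (3·2² + 6)/(2·5) ≡ 5/10. 10⁻¹ ≡ 4 (mod 13), so λ ≡ 5·4 ≡ 7.
  x = λ² - 2 - 2 = 49 - 4 ≡ 6; y = λ·(2 - 6) - 5 ≡ 6. → (6, 6)

(6, 6)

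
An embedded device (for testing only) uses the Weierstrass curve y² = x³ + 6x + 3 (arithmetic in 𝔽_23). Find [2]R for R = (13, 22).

(15, 8)

tangent at (13, 22): λ = (3·13² + 6)/(2·22) ≡ 7/21. 21⁻¹ ≡ 11 (mod 23), so λ ≡ 7·11 ≡ 8.
  x = λ² - 13 - 13 = 64 - 26 ≡ 15; y = λ·(13 - 15) - 22 ≡ 8. → (15, 8)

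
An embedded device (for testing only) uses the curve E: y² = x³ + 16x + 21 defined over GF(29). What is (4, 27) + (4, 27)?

(16, 20)

tangent at (4, 27): λ = (3·4² + 16)/(2·27) ≡ 6/25. 25⁻¹ ≡ 7 (mod 29), so λ ≡ 6·7 ≡ 13.
  x = λ² - 4 - 4 = 169 - 8 ≡ 16; y = λ·(4 - 16) - 27 ≡ 20. → (16, 20)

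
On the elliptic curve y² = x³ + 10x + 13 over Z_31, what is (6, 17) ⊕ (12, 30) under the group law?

(6, 17) + (12, 30). λ = (30 - 17)/(12 - 6) ≡ 13/6 mod 31. 6⁻¹ ≡ 26 (mod 31), so λ ≡ 28.
  x = λ² - 6 - 12 = 784 - 18 ≡ 22; y = λ·(6 - 22) - 17 ≡ 0. → (22, 0)

(22, 0)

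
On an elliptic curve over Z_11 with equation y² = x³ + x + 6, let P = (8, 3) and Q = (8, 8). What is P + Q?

O

The two points share x = 8 and their y-coordinates satisfy 3 + 8 ≡ 0 (mod 11), so they are inverses. Their sum is the point at infinity.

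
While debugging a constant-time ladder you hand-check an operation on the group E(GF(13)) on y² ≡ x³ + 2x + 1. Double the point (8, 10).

(1, 2)

tangent at (8, 10): λ = (3·8² + 2)/(2·10) ≡ 12/7. 7⁻¹ ≡ 2 (mod 13) since 7·2 = 14 ≡ 1, so λ ≡ 12·2 ≡ 11.
  x = λ² - 8 - 8 = 121 - 16 ≡ 1; y = λ·(8 - 1) - 10 ≡ 2. → (1, 2)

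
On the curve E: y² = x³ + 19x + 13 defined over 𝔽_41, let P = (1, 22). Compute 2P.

(29, 5)

tangent at (1, 22): λ = (3·1² + 19)/(2·22) ≡ 22/3. 3⁻¹ ≡ 14 (mod 41), so λ ≡ 22·14 ≡ 21.
  x = λ² - 1 - 1 = 441 - 2 ≡ 29; y = λ·(1 - 29) - 22 ≡ 5. → (29, 5)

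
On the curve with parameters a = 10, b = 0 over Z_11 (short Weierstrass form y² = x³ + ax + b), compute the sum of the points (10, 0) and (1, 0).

(0, 0)

(10, 0) + (1, 0). λ = (0 - 0)/(1 - 10) ≡ 0/2 mod 11. 2⁻¹ ≡ 6 (mod 11), so λ ≡ 0.
  x = λ² - 10 - 1 = 0 - 11 ≡ 0; y = λ·(10 - 0) - 0 ≡ 0. → (0, 0)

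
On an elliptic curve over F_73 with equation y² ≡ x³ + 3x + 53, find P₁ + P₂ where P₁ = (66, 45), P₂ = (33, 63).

(66, 28)

(66, 45) + (33, 63). λ = (63 - 45)/(33 - 66) ≡ 18/40 mod 73. 40⁻¹ ≡ 42 (mod 73), so λ ≡ 26.
  x = λ² - 66 - 33 = 676 - 99 ≡ 66; y = λ·(66 - 66) - 45 ≡ 28. → (66, 28)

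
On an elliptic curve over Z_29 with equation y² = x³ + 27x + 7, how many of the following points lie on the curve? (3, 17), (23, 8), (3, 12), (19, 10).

4

(3, 17): 17² ≡ 28, rhs ≡ 28 → on.
(23, 8): 8² ≡ 6, rhs ≡ 6 → on.
(3, 12): 12² ≡ 28, rhs ≡ 28 → on.
(19, 10): 10² ≡ 13, rhs ≡ 13 → on.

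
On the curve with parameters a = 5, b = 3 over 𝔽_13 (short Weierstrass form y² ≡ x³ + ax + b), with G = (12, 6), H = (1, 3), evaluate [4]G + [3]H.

(1, 3)

First 4G:
Double-and-add on 4 = (100)₂. Start with G = (12, 6) for the leading 1-bit.
double: tangent at (12, 6): λ = (3·12² + 5)/(2·6) ≡ 8/12. 12⁻¹ ≡ 12 (mod 13), so λ ≡ 8·12 ≡ 5.
  x = λ² - 12 - 12 = 25 - 24 ≡ 1; y = λ·(12 - 1) - 6 ≡ 10. → (1, 10)
double: tangent at (1, 10): λ = (3·1² + 5)/(2·10) ≡ 8/7. 7⁻¹ ≡ 2 (mod 13) since 7·2 = 14 ≡ 1, so λ ≡ 8·2 ≡ 3.
  x = λ² - 1 - 1 = 9 - 2 ≡ 7; y = λ·(1 - 7) - 10 ≡ 11. → (7, 11)
4G = (7, 11).
Next 3H:
Repeated addition: build up to 3H.
2H: tangent at (1, 3): λ = (3·1² + 5)/(2·3) ≡ 8/6. 6⁻¹ ≡ 11 (mod 13), so λ ≡ 8·11 ≡ 10.
  x = λ² - 1 - 1 = 100 - 2 ≡ 7; y = λ·(1 - 7) - 3 ≡ 2. → (7, 2)
3H: (7, 2) + (1, 3). λ = (3 - 2)/(1 - 7) ≡ 1/7 mod 13. 7⁻¹ ≡ 2 (mod 13), so λ ≡ 2.
  x = λ² - 7 - 1 = 4 - 8 ≡ 9; y = λ·(7 - 9) - 2 ≡ 7. → (9, 7)
3H = (9, 7).
Finally 4G + 3H:
(7, 11) + (9, 7). λ = (7 - 11)/(9 - 7) ≡ 9/2 mod 13. 2⁻¹ ≡ 7 (mod 13), so λ ≡ 11.
  x = λ² - 7 - 9 = 121 - 16 ≡ 1; y = λ·(7 - 1) - 11 ≡ 3. → (1, 3)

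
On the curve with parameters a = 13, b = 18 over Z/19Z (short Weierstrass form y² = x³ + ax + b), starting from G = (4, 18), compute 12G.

Repeated addition: build up to 12G.
2G: tangent at (4, 18): λ = (3·4² + 13)/(2·18) ≡ 4/17. 17⁻¹ ≡ 9 (mod 19), so λ ≡ 4·9 ≡ 17.
  x = λ² - 4 - 4 = 289 - 8 ≡ 15; y = λ·(4 - 15) - 18 ≡ 4. → (15, 4)
3G: (15, 4) + (4, 18). λ = (18 - 4)/(4 - 15) ≡ 14/8 mod 19. 8⁻¹ ≡ 12 (mod 19) since 8·12 = 96 ≡ 1, so λ ≡ 16.
  x = λ² - 15 - 4 = 256 - 19 ≡ 9; y = λ·(15 - 9) - 4 ≡ 16. → (9, 16)
4G: (9, 16) + (4, 18). λ = (18 - 16)/(4 - 9) ≡ 2/14 mod 19. 14⁻¹ ≡ 15 (mod 19), so λ ≡ 11.
  x = λ² - 9 - 4 = 121 - 13 ≡ 13; y = λ·(9 - 13) - 16 ≡ 16. → (13, 16)
5G: (13, 16) + (4, 18). λ = (18 - 16)/(4 - 13) ≡ 2/10 mod 19. 10⁻¹ ≡ 2 (mod 19) since 10·2 = 20 ≡ 1, so λ ≡ 4.
  x = λ² - 13 - 4 = 16 - 17 ≡ 18; y = λ·(13 - 18) - 16 ≡ 2. → (18, 2)
6G: (18, 2) + (4, 18). λ = (18 - 2)/(4 - 18) ≡ 16/5 mod 19. 5⁻¹ ≡ 4 (mod 19) since 5·4 = 20 ≡ 1, so λ ≡ 7.
  x = λ² - 18 - 4 = 49 - 22 ≡ 8; y = λ·(18 - 8) - 2 ≡ 11. → (8, 11)
7G: (8, 11) + (4, 18). λ = (18 - 11)/(4 - 8) ≡ 7/15 mod 19. 15⁻¹ ≡ 14 (mod 19) since 15·14 = 210 ≡ 1, so λ ≡ 3.
  x = λ² - 8 - 4 = 9 - 12 ≡ 16; y = λ·(8 - 16) - 11 ≡ 3. → (16, 3)
8G: (16, 3) + (4, 18). λ = (18 - 3)/(4 - 16) ≡ 15/7 mod 19. 7⁻¹ ≡ 11 (mod 19) since 7·11 = 77 ≡ 1, so λ ≡ 13.
  x = λ² - 16 - 4 = 169 - 20 ≡ 16; y = λ·(16 - 16) - 3 ≡ 16. → (16, 16)
9G: (16, 16) + (4, 18). λ = (18 - 16)/(4 - 16) ≡ 2/7 mod 19. 7⁻¹ ≡ 11 (mod 19) since 7·11 = 77 ≡ 1, so λ ≡ 3.
  x = λ² - 16 - 4 = 9 - 20 ≡ 8; y = λ·(16 - 8) - 16 ≡ 8. → (8, 8)
10G: (8, 8) + (4, 18). λ = (18 - 8)/(4 - 8) ≡ 10/15 mod 19. 15⁻¹ ≡ 14 (mod 19) since 15·14 = 210 ≡ 1, so λ ≡ 7.
  x = λ² - 8 - 4 = 49 - 12 ≡ 18; y = λ·(8 - 18) - 8 ≡ 17. → (18, 17)
11G: (18, 17) + (4, 18). λ = (18 - 17)/(4 - 18) ≡ 1/5 mod 19. 5⁻¹ ≡ 4 (mod 19), so λ ≡ 4.
  x = λ² - 18 - 4 = 16 - 22 ≡ 13; y = λ·(18 - 13) - 17 ≡ 3. → (13, 3)
12G: (13, 3) + (4, 18). λ = (18 - 3)/(4 - 13) ≡ 15/10 mod 19. 10⁻¹ ≡ 2 (mod 19), so λ ≡ 11.
  x = λ² - 13 - 4 = 121 - 17 ≡ 9; y = λ·(13 - 9) - 3 ≡ 3. → (9, 3)

(9, 3)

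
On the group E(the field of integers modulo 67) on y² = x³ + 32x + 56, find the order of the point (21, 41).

10

2P: tangent at (21, 41): λ = (3·21² + 32)/(2·41) ≡ 15/15. 15⁻¹ ≡ 9 (mod 67) since 15·9 = 135 ≡ 1, so λ ≡ 15·9 ≡ 1.
  x = λ² - 21 - 21 = 1 - 42 ≡ 26; y = λ·(21 - 26) - 41 ≡ 21. → (26, 21)
3P: (26, 21) + (21, 41). λ = (41 - 21)/(21 - 26) ≡ 20/62 mod 67. 62⁻¹ ≡ 40 (mod 67) since 62·40 = 2480 ≡ 1, so λ ≡ 63.
  x = λ² - 26 - 21 = 3969 - 47 ≡ 36; y = λ·(26 - 36) - 21 ≡ 19. → (36, 19)
4P: (36, 19) + (21, 41). λ = (41 - 19)/(21 - 36) ≡ 22/52 mod 67. 52⁻¹ ≡ 58 (mod 67), so λ ≡ 3.
  x = λ² - 36 - 21 = 9 - 57 ≡ 19; y = λ·(36 - 19) - 19 ≡ 32. → (19, 32)
5P: (19, 32) + (21, 41). λ = (41 - 32)/(21 - 19) ≡ 9/2 mod 67. 2⁻¹ ≡ 34 (mod 67) since 2·34 = 68 ≡ 1, so λ ≡ 38.
  x = λ² - 19 - 21 = 1444 - 40 ≡ 64; y = λ·(19 - 64) - 32 ≡ 0. → (64, 0)
6P: (64, 0) + (21, 41). λ = (41 - 0)/(21 - 64) ≡ 41/24 mod 67. 24⁻¹ ≡ 14 (mod 67), so λ ≡ 38.
  x = λ² - 64 - 21 = 1444 - 85 ≡ 19; y = λ·(64 - 19) - 0 ≡ 35. → (19, 35)
7P: (19, 35) + (21, 41). λ = (41 - 35)/(21 - 19) ≡ 6/2 mod 67. 2⁻¹ ≡ 34 (mod 67), so λ ≡ 3.
  x = λ² - 19 - 21 = 9 - 40 ≡ 36; y = λ·(19 - 36) - 35 ≡ 48. → (36, 48)
8P: (36, 48) + (21, 41). λ = (41 - 48)/(21 - 36) ≡ 60/52 mod 67. 52⁻¹ ≡ 58 (mod 67) since 52·58 = 3016 ≡ 1, so λ ≡ 63.
  x = λ² - 36 - 21 = 3969 - 57 ≡ 26; y = λ·(36 - 26) - 48 ≡ 46. → (26, 46)
9P: (26, 46) + (21, 41). λ = (41 - 46)/(21 - 26) ≡ 62/62 mod 67. 62⁻¹ ≡ 40 (mod 67), so λ ≡ 1.
  x = λ² - 26 - 21 = 1 - 47 ≡ 21; y = λ·(26 - 21) - 46 ≡ 26. → (21, 26)
10P: (21, 26) + (21, 41): same x and y₁ ≡ -y₂, so the sum is 𝒪.
10P = 𝒪, so the order is 10.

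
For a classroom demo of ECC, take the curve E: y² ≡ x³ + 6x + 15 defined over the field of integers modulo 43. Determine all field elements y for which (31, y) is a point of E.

8, 35

x³ + 6x + 15 = 29992 ≡ 21 (mod 43).
Square roots of 21 mod 43: 8 and 35 (since 8² = 64 ≡ 21).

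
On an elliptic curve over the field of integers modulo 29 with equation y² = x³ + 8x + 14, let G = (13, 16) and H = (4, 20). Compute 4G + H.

First 4G:
Repeated addition: build up to 4G.
2G: tangent at (13, 16): λ = (3·13² + 8)/(2·16) ≡ 22/3. 3⁻¹ ≡ 10 (mod 29) since 3·10 = 30 ≡ 1, so λ ≡ 22·10 ≡ 17.
  x = λ² - 13 - 13 = 289 - 26 ≡ 2; y = λ·(13 - 2) - 16 ≡ 26. → (2, 26)
3G: (2, 26) + (13, 16). λ = (16 - 26)/(13 - 2) ≡ 19/11 mod 29. 11⁻¹ ≡ 8 (mod 29), so λ ≡ 7.
  x = λ² - 2 - 13 = 49 - 15 ≡ 5; y = λ·(2 - 5) - 26 ≡ 11. → (5, 11)
4G: (5, 11) + (13, 16). λ = (16 - 11)/(13 - 5) ≡ 5/8 mod 29. 8⁻¹ ≡ 11 (mod 29), so λ ≡ 26.
  x = λ² - 5 - 13 = 676 - 18 ≡ 20; y = λ·(5 - 20) - 11 ≡ 5. → (20, 5)
4G = (20, 5).
Finally 4G + H:
(20, 5) + (4, 20). λ = (20 - 5)/(4 - 20) ≡ 15/13 mod 29. 13⁻¹ ≡ 9 (mod 29), so λ ≡ 19.
  x = λ² - 20 - 4 = 361 - 24 ≡ 18; y = λ·(20 - 18) - 5 ≡ 4. → (18, 4)

(18, 4)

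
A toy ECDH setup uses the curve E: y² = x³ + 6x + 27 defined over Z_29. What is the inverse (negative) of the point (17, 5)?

-(17, 5) = (17, -5 mod 29) = (17, 24).

(17, 24)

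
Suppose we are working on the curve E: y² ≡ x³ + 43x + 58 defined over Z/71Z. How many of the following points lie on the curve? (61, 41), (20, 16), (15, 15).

(61, 41): 41² ≡ 48, rhs ≡ 48 → on.
(20, 16): 16² ≡ 43, rhs ≡ 43 → on.
(15, 15): 15² ≡ 12, rhs ≡ 31 → off.

2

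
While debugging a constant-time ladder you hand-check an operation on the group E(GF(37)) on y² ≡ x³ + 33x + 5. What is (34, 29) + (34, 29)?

tangent at (34, 29): λ = (3·34² + 33)/(2·29) ≡ 23/21. 21⁻¹ ≡ 30 (mod 37) since 21·30 = 630 ≡ 1, so λ ≡ 23·30 ≡ 24.
  x = λ² - 34 - 34 = 576 - 68 ≡ 27; y = λ·(34 - 27) - 29 ≡ 28. → (27, 28)

(27, 28)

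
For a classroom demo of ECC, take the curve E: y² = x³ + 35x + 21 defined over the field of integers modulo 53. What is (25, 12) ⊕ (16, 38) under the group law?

(25, 12) + (16, 38). λ = (38 - 12)/(16 - 25) ≡ 26/44 mod 53. 44⁻¹ ≡ 47 (mod 53) since 44·47 = 2068 ≡ 1, so λ ≡ 3.
  x = λ² - 25 - 16 = 9 - 41 ≡ 21; y = λ·(25 - 21) - 12 ≡ 0. → (21, 0)

(21, 0)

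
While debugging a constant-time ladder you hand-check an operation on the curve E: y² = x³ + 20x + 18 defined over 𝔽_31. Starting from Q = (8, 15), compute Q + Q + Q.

(30, 11)

Repeated addition: build up to 3Q.
2Q: tangent at (8, 15): λ = (3·8² + 20)/(2·15) ≡ 26/30. 30⁻¹ ≡ 30 (mod 31) since 30·30 = 900 ≡ 1, so λ ≡ 26·30 ≡ 5.
  x = λ² - 8 - 8 = 25 - 16 ≡ 9; y = λ·(8 - 9) - 15 ≡ 11. → (9, 11)
3Q: (9, 11) + (8, 15). λ = (15 - 11)/(8 - 9) ≡ 4/30 mod 31. 30⁻¹ ≡ 30 (mod 31) since 30·30 = 900 ≡ 1, so λ ≡ 27.
  x = λ² - 9 - 8 = 729 - 17 ≡ 30; y = λ·(9 - 30) - 11 ≡ 11. → (30, 11)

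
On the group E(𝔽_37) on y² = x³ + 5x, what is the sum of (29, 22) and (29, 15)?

O

The two points share x = 29 and their y-coordinates satisfy 22 + 15 ≡ 0 (mod 37), so they are inverses. Their sum is O.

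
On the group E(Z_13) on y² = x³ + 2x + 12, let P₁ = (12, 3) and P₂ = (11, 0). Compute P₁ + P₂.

(12, 3) + (11, 0). λ = (0 - 3)/(11 - 12) ≡ 10/12 mod 13. 12⁻¹ ≡ 12 (mod 13), so λ ≡ 3.
  x = λ² - 12 - 11 = 9 - 23 ≡ 12; y = λ·(12 - 12) - 3 ≡ 10. → (12, 10)

(12, 10)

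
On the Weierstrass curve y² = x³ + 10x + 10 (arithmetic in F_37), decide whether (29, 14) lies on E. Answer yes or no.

y² = 14² ≡ 11; x³ + 10x + 10 = 24689 ≡ 10 (mod 37). 11 ≠ 10.

no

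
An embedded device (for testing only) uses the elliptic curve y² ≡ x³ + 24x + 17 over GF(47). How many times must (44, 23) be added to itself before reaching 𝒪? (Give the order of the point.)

9

2P: tangent at (44, 23): λ = (3·44² + 24)/(2·23) ≡ 4/46. 46⁻¹ ≡ 46 (mod 47), so λ ≡ 4·46 ≡ 43.
  x = λ² - 44 - 44 = 1849 - 88 ≡ 22; y = λ·(44 - 22) - 23 ≡ 30. → (22, 30)
3P: (22, 30) + (44, 23). λ = (23 - 30)/(44 - 22) ≡ 40/22 mod 47. 22⁻¹ ≡ 15 (mod 47), so λ ≡ 36.
  x = λ² - 22 - 44 = 1296 - 66 ≡ 8; y = λ·(22 - 8) - 30 ≡ 4. → (8, 4)
4P: (8, 4) + (44, 23). λ = (23 - 4)/(44 - 8) ≡ 19/36 mod 47. 36⁻¹ ≡ 17 (mod 47), so λ ≡ 41.
  x = λ² - 8 - 44 = 1681 - 52 ≡ 31; y = λ·(8 - 31) - 4 ≡ 40. → (31, 40)
5P: (31, 40) + (44, 23). λ = (23 - 40)/(44 - 31) ≡ 30/13 mod 47. 13⁻¹ ≡ 29 (mod 47) since 13·29 = 377 ≡ 1, so λ ≡ 24.
  x = λ² - 31 - 44 = 576 - 75 ≡ 31; y = λ·(31 - 31) - 40 ≡ 7. → (31, 7)
6P: (31, 7) + (44, 23). λ = (23 - 7)/(44 - 31) ≡ 16/13 mod 47. 13⁻¹ ≡ 29 (mod 47) since 13·29 = 377 ≡ 1, so λ ≡ 41.
  x = λ² - 31 - 44 = 1681 - 75 ≡ 8; y = λ·(31 - 8) - 7 ≡ 43. → (8, 43)
7P: (8, 43) + (44, 23). λ = (23 - 43)/(44 - 8) ≡ 27/36 mod 47. 36⁻¹ ≡ 17 (mod 47) since 36·17 = 612 ≡ 1, so λ ≡ 36.
  x = λ² - 8 - 44 = 1296 - 52 ≡ 22; y = λ·(8 - 22) - 43 ≡ 17. → (22, 17)
8P: (22, 17) + (44, 23). λ = (23 - 17)/(44 - 22) ≡ 6/22 mod 47. 22⁻¹ ≡ 15 (mod 47) since 22·15 = 330 ≡ 1, so λ ≡ 43.
  x = λ² - 22 - 44 = 1849 - 66 ≡ 44; y = λ·(22 - 44) - 17 ≡ 24. → (44, 24)
9P: (44, 24) + (44, 23): same x and y₁ ≡ -y₂, so the sum is 𝒪.
9P = 𝒪, so the order is 9.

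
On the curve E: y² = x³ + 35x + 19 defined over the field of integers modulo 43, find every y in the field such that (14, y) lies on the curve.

x³ + 35x + 19 = 3253 ≡ 28 (mod 43).
28 is a non-residue mod 43; no y exists.

none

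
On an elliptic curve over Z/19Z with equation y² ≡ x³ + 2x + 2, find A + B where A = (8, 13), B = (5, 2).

(11, 14)

(8, 13) + (5, 2). λ = (2 - 13)/(5 - 8) ≡ 8/16 mod 19. 16⁻¹ ≡ 6 (mod 19), so λ ≡ 10.
  x = λ² - 8 - 5 = 100 - 13 ≡ 11; y = λ·(8 - 11) - 13 ≡ 14. → (11, 14)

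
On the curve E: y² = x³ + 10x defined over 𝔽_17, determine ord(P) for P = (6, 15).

10

2P: tangent at (6, 15): λ = (3·6² + 10)/(2·15) ≡ 16/13. 13⁻¹ ≡ 4 (mod 17) since 13·4 = 52 ≡ 1, so λ ≡ 16·4 ≡ 13.
  x = λ² - 6 - 6 = 169 - 12 ≡ 4; y = λ·(6 - 4) - 15 ≡ 11. → (4, 11)
3P: (4, 11) + (6, 15). λ = (15 - 11)/(6 - 4) ≡ 4/2 mod 17. 2⁻¹ ≡ 9 (mod 17) since 2·9 = 18 ≡ 1, so λ ≡ 2.
  x = λ² - 4 - 6 = 4 - 10 ≡ 11; y = λ·(4 - 11) - 11 ≡ 9. → (11, 9)
4P: (11, 9) + (6, 15). λ = (15 - 9)/(6 - 11) ≡ 6/12 mod 17. 12⁻¹ ≡ 10 (mod 17) since 12·10 = 120 ≡ 1, so λ ≡ 9.
  x = λ² - 11 - 6 = 81 - 17 ≡ 13; y = λ·(11 - 13) - 9 ≡ 7. → (13, 7)
5P: (13, 7) + (6, 15). λ = (15 - 7)/(6 - 13) ≡ 8/10 mod 17. 10⁻¹ ≡ 12 (mod 17) since 10·12 = 120 ≡ 1, so λ ≡ 11.
  x = λ² - 13 - 6 = 121 - 19 ≡ 0; y = λ·(13 - 0) - 7 ≡ 0. → (0, 0)
6P: (0, 0) + (6, 15). λ = (15 - 0)/(6 - 0) ≡ 15/6 mod 17. 6⁻¹ ≡ 3 (mod 17), so λ ≡ 11.
  x = λ² - 0 - 6 = 121 - 6 ≡ 13; y = λ·(0 - 13) - 0 ≡ 10. → (13, 10)
7P: (13, 10) + (6, 15). λ = (15 - 10)/(6 - 13) ≡ 5/10 mod 17. 10⁻¹ ≡ 12 (mod 17), so λ ≡ 9.
  x = λ² - 13 - 6 = 81 - 19 ≡ 11; y = λ·(13 - 11) - 10 ≡ 8. → (11, 8)
8P: (11, 8) + (6, 15). λ = (15 - 8)/(6 - 11) ≡ 7/12 mod 17. 12⁻¹ ≡ 10 (mod 17) since 12·10 = 120 ≡ 1, so λ ≡ 2.
  x = λ² - 11 - 6 = 4 - 17 ≡ 4; y = λ·(11 - 4) - 8 ≡ 6. → (4, 6)
9P: (4, 6) + (6, 15). λ = (15 - 6)/(6 - 4) ≡ 9/2 mod 17. 2⁻¹ ≡ 9 (mod 17) since 2·9 = 18 ≡ 1, so λ ≡ 13.
  x = λ² - 4 - 6 = 169 - 10 ≡ 6; y = λ·(4 - 6) - 6 ≡ 2. → (6, 2)
10P: (6, 2) + (6, 15): same x and y₁ ≡ -y₂, so the sum is O.
10P = O, so the order is 10.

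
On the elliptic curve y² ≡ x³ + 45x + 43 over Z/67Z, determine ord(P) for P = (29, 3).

8

2P: tangent at (29, 3): λ = (3·29² + 45)/(2·3) ≡ 22/6. 6⁻¹ ≡ 56 (mod 67), so λ ≡ 22·56 ≡ 26.
  x = λ² - 29 - 29 = 676 - 58 ≡ 15; y = λ·(29 - 15) - 3 ≡ 26. → (15, 26)
3P: (15, 26) + (29, 3). λ = (3 - 26)/(29 - 15) ≡ 44/14 mod 67. 14⁻¹ ≡ 24 (mod 67) since 14·24 = 336 ≡ 1, so λ ≡ 51.
  x = λ² - 15 - 29 = 2601 - 44 ≡ 11; y = λ·(15 - 11) - 26 ≡ 44. → (11, 44)
4P: (11, 44) + (29, 3). λ = (3 - 44)/(29 - 11) ≡ 26/18 mod 67. 18⁻¹ ≡ 41 (mod 67) since 18·41 = 738 ≡ 1, so λ ≡ 61.
  x = λ² - 11 - 29 = 3721 - 40 ≡ 63; y = λ·(11 - 63) - 44 ≡ 0. → (63, 0)
5P: (63, 0) + (29, 3). λ = (3 - 0)/(29 - 63) ≡ 3/33 mod 67. 33⁻¹ ≡ 65 (mod 67) since 33·65 = 2145 ≡ 1, so λ ≡ 61.
  x = λ² - 63 - 29 = 3721 - 92 ≡ 11; y = λ·(63 - 11) - 0 ≡ 23. → (11, 23)
6P: (11, 23) + (29, 3). λ = (3 - 23)/(29 - 11) ≡ 47/18 mod 67. 18⁻¹ ≡ 41 (mod 67), so λ ≡ 51.
  x = λ² - 11 - 29 = 2601 - 40 ≡ 15; y = λ·(11 - 15) - 23 ≡ 41. → (15, 41)
7P: (15, 41) + (29, 3). λ = (3 - 41)/(29 - 15) ≡ 29/14 mod 67. 14⁻¹ ≡ 24 (mod 67), so λ ≡ 26.
  x = λ² - 15 - 29 = 676 - 44 ≡ 29; y = λ·(15 - 29) - 41 ≡ 64. → (29, 64)
8P: (29, 64) + (29, 3): same x and y₁ ≡ -y₂, so the sum is 𝒪.
8P = 𝒪, so the order is 8.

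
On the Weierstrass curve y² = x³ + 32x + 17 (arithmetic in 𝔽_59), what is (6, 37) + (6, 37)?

(3, 50)

tangent at (6, 37): λ = (3·6² + 32)/(2·37) ≡ 22/15. 15⁻¹ ≡ 4 (mod 59) since 15·4 = 60 ≡ 1, so λ ≡ 22·4 ≡ 29.
  x = λ² - 6 - 6 = 841 - 12 ≡ 3; y = λ·(6 - 3) - 37 ≡ 50. → (3, 50)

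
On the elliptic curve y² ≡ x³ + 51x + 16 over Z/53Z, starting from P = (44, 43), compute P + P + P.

Repeated addition: build up to 3P.
2P: tangent at (44, 43): λ = (3·44² + 51)/(2·43) ≡ 29/33. 33⁻¹ ≡ 45 (mod 53), so λ ≡ 29·45 ≡ 33.
  x = λ² - 44 - 44 = 1089 - 88 ≡ 47; y = λ·(44 - 47) - 43 ≡ 17. → (47, 17)
3P: (47, 17) + (44, 43). λ = (43 - 17)/(44 - 47) ≡ 26/50 mod 53. 50⁻¹ ≡ 35 (mod 53), so λ ≡ 9.
  x = λ² - 47 - 44 = 81 - 91 ≡ 43; y = λ·(47 - 43) - 17 ≡ 19. → (43, 19)

(43, 19)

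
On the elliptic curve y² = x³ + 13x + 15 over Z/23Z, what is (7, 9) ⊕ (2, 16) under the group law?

(4, 19)

(7, 9) + (2, 16). λ = (16 - 9)/(2 - 7) ≡ 7/18 mod 23. 18⁻¹ ≡ 9 (mod 23), so λ ≡ 17.
  x = λ² - 7 - 2 = 289 - 9 ≡ 4; y = λ·(7 - 4) - 9 ≡ 19. → (4, 19)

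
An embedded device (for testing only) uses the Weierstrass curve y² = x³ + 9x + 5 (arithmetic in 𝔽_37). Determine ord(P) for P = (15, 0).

2P: (15, 0) + (15, 0): same x and y₁ ≡ -y₂, so the sum is O.
2P = O, so the order is 2.

2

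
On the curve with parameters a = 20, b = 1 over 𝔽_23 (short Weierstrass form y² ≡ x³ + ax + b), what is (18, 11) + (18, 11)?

tangent at (18, 11): λ = (3·18² + 20)/(2·11) ≡ 3/22. 22⁻¹ ≡ 22 (mod 23) since 22·22 = 484 ≡ 1, so λ ≡ 3·22 ≡ 20.
  x = λ² - 18 - 18 = 400 - 36 ≡ 19; y = λ·(18 - 19) - 11 ≡ 15. → (19, 15)

(19, 15)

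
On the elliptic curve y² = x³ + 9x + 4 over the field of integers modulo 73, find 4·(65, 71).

(34, 62)

Write P = (65, 71).
Double-and-add on 4 = (100)₂. Start with P = (65, 71) for the leading 1-bit.
double: tangent at (65, 71): λ = (3·65² + 9)/(2·71) ≡ 55/69. 69⁻¹ ≡ 18 (mod 73), so λ ≡ 55·18 ≡ 41.
  x = λ² - 65 - 65 = 1681 - 130 ≡ 18; y = λ·(65 - 18) - 71 ≡ 31. → (18, 31)
double: tangent at (18, 31): λ = (3·18² + 9)/(2·31) ≡ 32/62. 62⁻¹ ≡ 53 (mod 73) since 62·53 = 3286 ≡ 1, so λ ≡ 32·53 ≡ 17.
  x = λ² - 18 - 18 = 289 - 36 ≡ 34; y = λ·(18 - 34) - 31 ≡ 62. → (34, 62)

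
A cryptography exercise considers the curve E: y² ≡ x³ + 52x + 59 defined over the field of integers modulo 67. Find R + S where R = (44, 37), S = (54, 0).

(45, 27)

(44, 37) + (54, 0). λ = (0 - 37)/(54 - 44) ≡ 30/10 mod 67. 10⁻¹ ≡ 47 (mod 67) since 10·47 = 470 ≡ 1, so λ ≡ 3.
  x = λ² - 44 - 54 = 9 - 98 ≡ 45; y = λ·(44 - 45) - 37 ≡ 27. → (45, 27)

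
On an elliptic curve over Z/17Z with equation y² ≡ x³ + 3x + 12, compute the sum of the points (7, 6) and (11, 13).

(7, 6) + (11, 13). λ = (13 - 6)/(11 - 7) ≡ 7/4 mod 17. 4⁻¹ ≡ 13 (mod 17), so λ ≡ 6.
  x = λ² - 7 - 11 = 36 - 18 ≡ 1; y = λ·(7 - 1) - 6 ≡ 13. → (1, 13)

(1, 13)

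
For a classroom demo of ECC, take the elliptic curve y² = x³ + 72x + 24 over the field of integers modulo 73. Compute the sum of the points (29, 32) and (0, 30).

(71, 23)

(29, 32) + (0, 30). λ = (30 - 32)/(0 - 29) ≡ 71/44 mod 73. 44⁻¹ ≡ 5 (mod 73), so λ ≡ 63.
  x = λ² - 29 - 0 = 3969 - 29 ≡ 71; y = λ·(29 - 71) - 32 ≡ 23. → (71, 23)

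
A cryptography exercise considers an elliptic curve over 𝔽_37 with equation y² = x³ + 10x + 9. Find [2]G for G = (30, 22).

(30, 15)

tangent at (30, 22): λ = (3·30² + 10)/(2·22) ≡ 9/7. 7⁻¹ ≡ 16 (mod 37), so λ ≡ 9·16 ≡ 33.
  x = λ² - 30 - 30 = 1089 - 60 ≡ 30; y = λ·(30 - 30) - 22 ≡ 15. → (30, 15)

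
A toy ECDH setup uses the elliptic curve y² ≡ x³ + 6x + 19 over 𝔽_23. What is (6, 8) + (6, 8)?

tangent at (6, 8): λ = (3·6² + 6)/(2·8) ≡ 22/16. 16⁻¹ ≡ 13 (mod 23) since 16·13 = 208 ≡ 1, so λ ≡ 22·13 ≡ 10.
  x = λ² - 6 - 6 = 100 - 12 ≡ 19; y = λ·(6 - 19) - 8 ≡ 0. → (19, 0)

(19, 0)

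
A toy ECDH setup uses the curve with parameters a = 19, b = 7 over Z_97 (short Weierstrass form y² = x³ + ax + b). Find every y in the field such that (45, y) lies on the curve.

x³ + 19x + 7 = 91987 ≡ 31 (mod 97).
Square roots of 31 mod 97: 15 and 82 (since 15² = 225 ≡ 31).

15, 82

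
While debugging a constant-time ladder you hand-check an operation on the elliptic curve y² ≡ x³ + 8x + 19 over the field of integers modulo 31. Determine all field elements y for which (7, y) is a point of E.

none

x³ + 8x + 19 = 418 ≡ 15 (mod 31).
15 is a non-residue mod 31; no y exists.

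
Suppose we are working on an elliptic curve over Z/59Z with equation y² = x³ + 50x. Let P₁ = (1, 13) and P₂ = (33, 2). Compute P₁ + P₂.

(42, 14)

(1, 13) + (33, 2). λ = (2 - 13)/(33 - 1) ≡ 48/32 mod 59. 32⁻¹ ≡ 24 (mod 59), so λ ≡ 31.
  x = λ² - 1 - 33 = 961 - 34 ≡ 42; y = λ·(1 - 42) - 13 ≡ 14. → (42, 14)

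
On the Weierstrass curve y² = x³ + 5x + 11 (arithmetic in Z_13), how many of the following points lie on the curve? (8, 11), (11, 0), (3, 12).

(8, 11): 11² ≡ 4, rhs ≡ 4 → on.
(11, 0): 0² ≡ 0, rhs ≡ 6 → off.
(3, 12): 12² ≡ 1, rhs ≡ 1 → on.

2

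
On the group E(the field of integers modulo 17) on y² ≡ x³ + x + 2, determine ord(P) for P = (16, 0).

2

2P: (16, 0) + (16, 0): same x and y₁ ≡ -y₂, so the sum is the point at infinity.
2P = the point at infinity, so the order is 2.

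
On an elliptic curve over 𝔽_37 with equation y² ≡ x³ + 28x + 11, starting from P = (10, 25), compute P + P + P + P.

Repeated addition: build up to 4P.
2P: tangent at (10, 25): λ = (3·10² + 28)/(2·25) ≡ 32/13. 13⁻¹ ≡ 20 (mod 37), so λ ≡ 32·20 ≡ 11.
  x = λ² - 10 - 10 = 121 - 20 ≡ 27; y = λ·(10 - 27) - 25 ≡ 10. → (27, 10)
3P: (27, 10) + (10, 25). λ = (25 - 10)/(10 - 27) ≡ 15/20 mod 37. 20⁻¹ ≡ 13 (mod 37) since 20·13 = 260 ≡ 1, so λ ≡ 10.
  x = λ² - 27 - 10 = 100 - 37 ≡ 26; y = λ·(27 - 26) - 10 ≡ 0. → (26, 0)
4P: (26, 0) + (10, 25). λ = (25 - 0)/(10 - 26) ≡ 25/21 mod 37. 21⁻¹ ≡ 30 (mod 37), so λ ≡ 10.
  x = λ² - 26 - 10 = 100 - 36 ≡ 27; y = λ·(26 - 27) - 0 ≡ 27. → (27, 27)

(27, 27)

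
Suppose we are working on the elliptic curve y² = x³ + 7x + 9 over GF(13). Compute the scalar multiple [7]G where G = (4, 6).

Double-and-add on 7 = (111)₂. Start with G = (4, 6) for the leading 1-bit.
double: tangent at (4, 6): λ = (3·4² + 7)/(2·6) ≡ 3/12. 12⁻¹ ≡ 12 (mod 13), so λ ≡ 3·12 ≡ 10.
  x = λ² - 4 - 4 = 100 - 8 ≡ 1; y = λ·(4 - 1) - 6 ≡ 11. → (1, 11)
add G: (1, 11) + (4, 6). λ = (6 - 11)/(4 - 1) ≡ 8/3 mod 13. 3⁻¹ ≡ 9 (mod 13) since 3·9 = 27 ≡ 1, so λ ≡ 7.
  x = λ² - 1 - 4 = 49 - 5 ≡ 5; y = λ·(1 - 5) - 11 ≡ 0. → (5, 0)
double: (5, 0) + (5, 0): same x and y₁ ≡ -y₂, so the sum is the point at infinity.
add G: the point at infinity + (4, 6) = (4, 6) (identity).

(4, 6)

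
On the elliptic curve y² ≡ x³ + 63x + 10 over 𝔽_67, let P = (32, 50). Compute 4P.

(63, 30)

Double-and-add on 4 = (100)₂. Start with P = (32, 50) for the leading 1-bit.
double: tangent at (32, 50): λ = (3·32² + 63)/(2·50) ≡ 53/33. 33⁻¹ ≡ 65 (mod 67), so λ ≡ 53·65 ≡ 28.
  x = λ² - 32 - 32 = 784 - 64 ≡ 50; y = λ·(32 - 50) - 50 ≡ 49. → (50, 49)
double: tangent at (50, 49): λ = (3·50² + 63)/(2·49) ≡ 59/31. 31⁻¹ ≡ 13 (mod 67), so λ ≡ 59·13 ≡ 30.
  x = λ² - 50 - 50 = 900 - 100 ≡ 63; y = λ·(50 - 63) - 49 ≡ 30. → (63, 30)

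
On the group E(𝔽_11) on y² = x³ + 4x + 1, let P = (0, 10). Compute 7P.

Repeated addition: build up to 7P.
2P: tangent at (0, 10): λ = (3·0² + 4)/(2·10) ≡ 4/9. 9⁻¹ ≡ 5 (mod 11) since 9·5 = 45 ≡ 1, so λ ≡ 4·5 ≡ 9.
  x = λ² - 0 - 0 = 81 - 0 ≡ 4; y = λ·(0 - 4) - 10 ≡ 9. → (4, 9)
3P: (4, 9) + (0, 10). λ = (10 - 9)/(0 - 4) ≡ 1/7 mod 11. 7⁻¹ ≡ 8 (mod 11) since 7·8 = 56 ≡ 1, so λ ≡ 8.
  x = λ² - 4 - 0 = 64 - 4 ≡ 5; y = λ·(4 - 5) - 9 ≡ 5. → (5, 5)
4P: (5, 5) + (0, 10). λ = (10 - 5)/(0 - 5) ≡ 5/6 mod 11. 6⁻¹ ≡ 2 (mod 11) since 6·2 = 12 ≡ 1, so λ ≡ 10.
  x = λ² - 5 - 0 = 100 - 5 ≡ 7; y = λ·(5 - 7) - 5 ≡ 8. → (7, 8)
5P: (7, 8) + (0, 10). λ = (10 - 8)/(0 - 7) ≡ 2/4 mod 11. 4⁻¹ ≡ 3 (mod 11), so λ ≡ 6.
  x = λ² - 7 - 0 = 36 - 7 ≡ 7; y = λ·(7 - 7) - 8 ≡ 3. → (7, 3)
6P: (7, 3) + (0, 10). λ = (10 - 3)/(0 - 7) ≡ 7/4 mod 11. 4⁻¹ ≡ 3 (mod 11), so λ ≡ 10.
  x = λ² - 7 - 0 = 100 - 7 ≡ 5; y = λ·(7 - 5) - 3 ≡ 6. → (5, 6)
7P: (5, 6) + (0, 10). λ = (10 - 6)/(0 - 5) ≡ 4/6 mod 11. 6⁻¹ ≡ 2 (mod 11), so λ ≡ 8.
  x = λ² - 5 - 0 = 64 - 5 ≡ 4; y = λ·(5 - 4) - 6 ≡ 2. → (4, 2)

(4, 2)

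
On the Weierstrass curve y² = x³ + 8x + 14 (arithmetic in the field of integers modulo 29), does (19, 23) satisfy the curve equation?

y² = 23² ≡ 7; x³ + 8x + 14 = 7025 ≡ 7 (mod 29). 7 = 7.

yes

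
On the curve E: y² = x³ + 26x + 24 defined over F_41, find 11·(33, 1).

Write G = (33, 1).
Double-and-add on 11 = (1011)₂. Start with G = (33, 1) for the leading 1-bit.
double: tangent at (33, 1): λ = (3·33² + 26)/(2·1) ≡ 13/2. 2⁻¹ ≡ 21 (mod 41), so λ ≡ 13·21 ≡ 27.
  x = λ² - 33 - 33 = 729 - 66 ≡ 7; y = λ·(33 - 7) - 1 ≡ 4. → (7, 4)
double: tangent at (7, 4): λ = (3·7² + 26)/(2·4) ≡ 9/8. 8⁻¹ ≡ 36 (mod 41), so λ ≡ 9·36 ≡ 37.
  x = λ² - 7 - 7 = 1369 - 14 ≡ 2; y = λ·(7 - 2) - 4 ≡ 17. → (2, 17)
add G: (2, 17) + (33, 1). λ = (1 - 17)/(33 - 2) ≡ 25/31 mod 41. 31⁻¹ ≡ 4 (mod 41), so λ ≡ 18.
  x = λ² - 2 - 33 = 324 - 35 ≡ 2; y = λ·(2 - 2) - 17 ≡ 24. → (2, 24)
double: tangent at (2, 24): λ = (3·2² + 26)/(2·24) ≡ 38/7. 7⁻¹ ≡ 6 (mod 41) since 7·6 = 42 ≡ 1, so λ ≡ 38·6 ≡ 23.
  x = λ² - 2 - 2 = 529 - 4 ≡ 33; y = λ·(2 - 33) - 24 ≡ 1. → (33, 1)
add G: tangent at (33, 1): λ = (3·33² + 26)/(2·1) ≡ 13/2. 2⁻¹ ≡ 21 (mod 41) since 2·21 = 42 ≡ 1, so λ ≡ 13·21 ≡ 27.
  x = λ² - 33 - 33 = 729 - 66 ≡ 7; y = λ·(33 - 7) - 1 ≡ 4. → (7, 4)

(7, 4)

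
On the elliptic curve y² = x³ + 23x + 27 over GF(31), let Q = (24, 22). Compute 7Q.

(6, 28)

Repeated addition: build up to 7Q.
2Q: tangent at (24, 22): λ = (3·24² + 23)/(2·22) ≡ 15/13. 13⁻¹ ≡ 12 (mod 31), so λ ≡ 15·12 ≡ 25.
  x = λ² - 24 - 24 = 625 - 48 ≡ 19; y = λ·(24 - 19) - 22 ≡ 10. → (19, 10)
3Q: (19, 10) + (24, 22). λ = (22 - 10)/(24 - 19) ≡ 12/5 mod 31. 5⁻¹ ≡ 25 (mod 31), so λ ≡ 21.
  x = λ² - 19 - 24 = 441 - 43 ≡ 26; y = λ·(19 - 26) - 10 ≡ 29. → (26, 29)
4Q: (26, 29) + (24, 22). λ = (22 - 29)/(24 - 26) ≡ 24/29 mod 31. 29⁻¹ ≡ 15 (mod 31), so λ ≡ 19.
  x = λ² - 26 - 24 = 361 - 50 ≡ 1; y = λ·(26 - 1) - 29 ≡ 12. → (1, 12)
5Q: (1, 12) + (24, 22). λ = (22 - 12)/(24 - 1) ≡ 10/23 mod 31. 23⁻¹ ≡ 27 (mod 31), so λ ≡ 22.
  x = λ² - 1 - 24 = 484 - 25 ≡ 25; y = λ·(1 - 25) - 12 ≡ 18. → (25, 18)
6Q: (25, 18) + (24, 22). λ = (22 - 18)/(24 - 25) ≡ 4/30 mod 31. 30⁻¹ ≡ 30 (mod 31) since 30·30 = 900 ≡ 1, so λ ≡ 27.
  x = λ² - 25 - 24 = 729 - 49 ≡ 29; y = λ·(25 - 29) - 18 ≡ 29. → (29, 29)
7Q: (29, 29) + (24, 22). λ = (22 - 29)/(24 - 29) ≡ 24/26 mod 31. 26⁻¹ ≡ 6 (mod 31), so λ ≡ 20.
  x = λ² - 29 - 24 = 400 - 53 ≡ 6; y = λ·(29 - 6) - 29 ≡ 28. → (6, 28)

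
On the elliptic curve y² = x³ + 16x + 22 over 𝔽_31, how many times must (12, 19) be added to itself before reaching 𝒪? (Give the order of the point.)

2P: tangent at (12, 19): λ = (3·12² + 16)/(2·19) ≡ 14/7. 7⁻¹ ≡ 9 (mod 31) since 7·9 = 63 ≡ 1, so λ ≡ 14·9 ≡ 2.
  x = λ² - 12 - 12 = 4 - 24 ≡ 11; y = λ·(12 - 11) - 19 ≡ 14. → (11, 14)
3P: (11, 14) + (12, 19). λ = (19 - 14)/(12 - 11) ≡ 5/1 mod 31. 1⁻¹ ≡ 1 (mod 31), so λ ≡ 5.
  x = λ² - 11 - 12 = 25 - 23 ≡ 2; y = λ·(11 - 2) - 14 ≡ 0. → (2, 0)
4P: (2, 0) + (12, 19). λ = (19 - 0)/(12 - 2) ≡ 19/10 mod 31. 10⁻¹ ≡ 28 (mod 31) since 10·28 = 280 ≡ 1, so λ ≡ 5.
  x = λ² - 2 - 12 = 25 - 14 ≡ 11; y = λ·(2 - 11) - 0 ≡ 17. → (11, 17)
5P: (11, 17) + (12, 19). λ = (19 - 17)/(12 - 11) ≡ 2/1 mod 31. 1⁻¹ ≡ 1 (mod 31), so λ ≡ 2.
  x = λ² - 11 - 12 = 4 - 23 ≡ 12; y = λ·(11 - 12) - 17 ≡ 12. → (12, 12)
6P: (12, 12) + (12, 19): same x and y₁ ≡ -y₂, so the sum is 𝒪.
6P = 𝒪, so the order is 6.

6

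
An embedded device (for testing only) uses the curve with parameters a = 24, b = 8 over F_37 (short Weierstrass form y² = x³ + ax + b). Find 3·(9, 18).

Write G = (9, 18).
Repeated addition: build up to 3G.
2G: tangent at (9, 18): λ = (3·9² + 24)/(2·18) ≡ 8/36. 36⁻¹ ≡ 36 (mod 37) since 36·36 = 1296 ≡ 1, so λ ≡ 8·36 ≡ 29.
  x = λ² - 9 - 9 = 841 - 18 ≡ 9; y = λ·(9 - 9) - 18 ≡ 19. → (9, 19)
3G: (9, 19) + (9, 18): same x and y₁ ≡ -y₂, so the sum is the point at infinity.

O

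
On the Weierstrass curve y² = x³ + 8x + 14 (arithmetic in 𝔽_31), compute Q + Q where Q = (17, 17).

tangent at (17, 17): λ = (3·17² + 8)/(2·17) ≡ 7/3. 3⁻¹ ≡ 21 (mod 31), so λ ≡ 7·21 ≡ 23.
  x = λ² - 17 - 17 = 529 - 34 ≡ 30; y = λ·(17 - 30) - 17 ≡ 25. → (30, 25)

(30, 25)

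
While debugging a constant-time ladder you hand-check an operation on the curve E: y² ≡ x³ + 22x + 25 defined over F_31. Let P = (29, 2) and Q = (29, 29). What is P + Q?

O

The two points share x = 29 and their y-coordinates satisfy 2 + 29 ≡ 0 (mod 31), so they are inverses. Their sum is the point at infinity.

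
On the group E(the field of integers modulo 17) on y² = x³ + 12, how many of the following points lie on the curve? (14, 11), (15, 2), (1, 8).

(14, 11): 11² ≡ 2, rhs ≡ 2 → on.
(15, 2): 2² ≡ 4, rhs ≡ 4 → on.
(1, 8): 8² ≡ 13, rhs ≡ 13 → on.

3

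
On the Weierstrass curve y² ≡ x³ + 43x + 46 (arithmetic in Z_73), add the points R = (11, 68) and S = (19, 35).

(11, 68) + (19, 35). λ = (35 - 68)/(19 - 11) ≡ 40/8 mod 73. 8⁻¹ ≡ 64 (mod 73) since 8·64 = 512 ≡ 1, so λ ≡ 5.
  x = λ² - 11 - 19 = 25 - 30 ≡ 68; y = λ·(11 - 68) - 68 ≡ 12. → (68, 12)

(68, 12)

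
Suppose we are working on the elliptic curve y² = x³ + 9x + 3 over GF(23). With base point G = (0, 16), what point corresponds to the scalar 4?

(22, 19)

Repeated addition: build up to 4G.
2G: tangent at (0, 16): λ = (3·0² + 9)/(2·16) ≡ 9/9. 9⁻¹ ≡ 18 (mod 23), so λ ≡ 9·18 ≡ 1.
  x = λ² - 0 - 0 = 1 - 0 ≡ 1; y = λ·(0 - 1) - 16 ≡ 6. → (1, 6)
3G: (1, 6) + (0, 16). λ = (16 - 6)/(0 - 1) ≡ 10/22 mod 23. 22⁻¹ ≡ 22 (mod 23), so λ ≡ 13.
  x = λ² - 1 - 0 = 169 - 1 ≡ 7; y = λ·(1 - 7) - 6 ≡ 8. → (7, 8)
4G: (7, 8) + (0, 16). λ = (16 - 8)/(0 - 7) ≡ 8/16 mod 23. 16⁻¹ ≡ 13 (mod 23), so λ ≡ 12.
  x = λ² - 7 - 0 = 144 - 7 ≡ 22; y = λ·(7 - 22) - 8 ≡ 19. → (22, 19)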